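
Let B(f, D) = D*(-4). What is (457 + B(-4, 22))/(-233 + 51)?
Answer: -369/182 ≈ -2.0275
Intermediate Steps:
B(f, D) = -4*D
(457 + B(-4, 22))/(-233 + 51) = (457 - 4*22)/(-233 + 51) = (457 - 88)/(-182) = 369*(-1/182) = -369/182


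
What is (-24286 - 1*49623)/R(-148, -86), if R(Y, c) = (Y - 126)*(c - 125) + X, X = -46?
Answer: -73909/57768 ≈ -1.2794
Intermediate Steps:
R(Y, c) = -46 + (-126 + Y)*(-125 + c) (R(Y, c) = (Y - 126)*(c - 125) - 46 = (-126 + Y)*(-125 + c) - 46 = -46 + (-126 + Y)*(-125 + c))
(-24286 - 1*49623)/R(-148, -86) = (-24286 - 1*49623)/(15704 - 126*(-86) - 125*(-148) - 148*(-86)) = (-24286 - 49623)/(15704 + 10836 + 18500 + 12728) = -73909/57768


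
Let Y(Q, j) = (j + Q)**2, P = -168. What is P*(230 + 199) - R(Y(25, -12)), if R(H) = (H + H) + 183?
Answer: -72593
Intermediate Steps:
Y(Q, j) = (Q + j)**2
R(H) = 183 + 2*H (R(H) = 2*H + 183 = 183 + 2*H)
P*(230 + 199) - R(Y(25, -12)) = -168*(230 + 199) - (183 + 2*(25 - 12)**2) = -168*429 - (183 + 2*13**2) = -72072 - (183 + 2*169) = -72072 - (183 + 338) = -72072 - 1*521 = -72072 - 521 = -72593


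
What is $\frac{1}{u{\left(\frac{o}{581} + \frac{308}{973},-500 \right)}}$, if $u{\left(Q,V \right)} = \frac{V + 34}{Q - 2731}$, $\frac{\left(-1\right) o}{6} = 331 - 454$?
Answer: $\frac{220424683}{37633694} \approx 5.8571$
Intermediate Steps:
$o = 738$ ($o = - 6 \left(331 - 454\right) = \left(-6\right) \left(-123\right) = 738$)
$u{\left(Q,V \right)} = \frac{34 + V}{-2731 + Q}$
$\frac{1}{u{\left(\frac{o}{581} + \frac{308}{973},-500 \right)}} = \frac{1}{\frac{1}{-2731 + \left(\frac{738}{581} + \frac{308}{973}\right)} \left(34 - 500\right)} = \frac{1}{\frac{1}{-2731 + \left(738 \cdot \frac{1}{581} + 308 \cdot \frac{1}{973}\right)} \left(-466\right)} = \frac{1}{\frac{1}{-2731 + \left(\frac{738}{581} + \frac{44}{139}\right)} \left(-466\right)} = \frac{1}{\frac{1}{-2731 + \frac{128146}{80759}} \left(-466\right)} = \frac{1}{\frac{1}{- \frac{220424683}{80759}} \left(-466\right)} = \frac{1}{\left(- \frac{80759}{220424683}\right) \left(-466\right)} = \frac{1}{\frac{37633694}{220424683}} = \frac{220424683}{37633694}$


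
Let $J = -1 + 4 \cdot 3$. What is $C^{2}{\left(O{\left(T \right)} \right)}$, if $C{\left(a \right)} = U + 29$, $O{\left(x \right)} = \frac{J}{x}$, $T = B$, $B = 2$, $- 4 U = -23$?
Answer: $\frac{19321}{16} \approx 1207.6$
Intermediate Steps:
$U = \frac{23}{4}$ ($U = \left(- \frac{1}{4}\right) \left(-23\right) = \frac{23}{4} \approx 5.75$)
$J = 11$ ($J = -1 + 12 = 11$)
$T = 2$
$O{\left(x \right)} = \frac{11}{x}$
$C{\left(a \right)} = \frac{139}{4}$ ($C{\left(a \right)} = \frac{23}{4} + 29 = \frac{139}{4}$)
$C^{2}{\left(O{\left(T \right)} \right)} = \left(\frac{139}{4}\right)^{2} = \frac{19321}{16}$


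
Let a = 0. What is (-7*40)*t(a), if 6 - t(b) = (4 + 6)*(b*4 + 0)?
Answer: -1680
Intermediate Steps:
t(b) = 6 - 40*b (t(b) = 6 - (4 + 6)*(b*4 + 0) = 6 - 10*(4*b + 0) = 6 - 10*4*b = 6 - 40*b)
(-7*40)*t(a) = (-7*40)*(6 - 40*0) = -280*(6 + 0) = -280*6 = -1680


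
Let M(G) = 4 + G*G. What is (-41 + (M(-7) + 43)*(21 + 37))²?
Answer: 30547729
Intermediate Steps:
M(G) = 4 + G²
(-41 + (M(-7) + 43)*(21 + 37))² = (-41 + ((4 + (-7)²) + 43)*(21 + 37))² = (-41 + ((4 + 49) + 43)*58)² = (-41 + (53 + 43)*58)² = (-41 + 96*58)² = (-41 + 5568)² = 5527² = 30547729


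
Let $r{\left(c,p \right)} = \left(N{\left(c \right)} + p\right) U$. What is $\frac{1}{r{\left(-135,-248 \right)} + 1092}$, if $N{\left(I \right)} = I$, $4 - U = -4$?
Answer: $- \frac{1}{1972} \approx -0.0005071$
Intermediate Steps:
$U = 8$ ($U = 4 - -4 = 4 + 4 = 8$)
$r{\left(c,p \right)} = 8 c + 8 p$ ($r{\left(c,p \right)} = \left(c + p\right) 8 = 8 c + 8 p$)
$\frac{1}{r{\left(-135,-248 \right)} + 1092} = \frac{1}{\left(8 \left(-135\right) + 8 \left(-248\right)\right) + 1092} = \frac{1}{\left(-1080 - 1984\right) + 1092} = \frac{1}{-3064 + 1092} = \frac{1}{-1972} = - \frac{1}{1972}$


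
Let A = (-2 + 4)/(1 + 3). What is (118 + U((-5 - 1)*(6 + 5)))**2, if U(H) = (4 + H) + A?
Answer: 12769/4 ≈ 3192.3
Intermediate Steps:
A = 1/2 (A = 2/4 = 2*(1/4) = 1/2 ≈ 0.50000)
U(H) = 9/2 + H (U(H) = (4 + H) + 1/2 = 9/2 + H)
(118 + U((-5 - 1)*(6 + 5)))**2 = (118 + (9/2 + (-5 - 1)*(6 + 5)))**2 = (118 + (9/2 - 6*11))**2 = (118 + (9/2 - 66))**2 = (118 - 123/2)**2 = (113/2)**2 = 12769/4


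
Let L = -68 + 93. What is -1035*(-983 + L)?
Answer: 991530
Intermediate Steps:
L = 25
-1035*(-983 + L) = -1035*(-983 + 25) = -1035*(-958) = 991530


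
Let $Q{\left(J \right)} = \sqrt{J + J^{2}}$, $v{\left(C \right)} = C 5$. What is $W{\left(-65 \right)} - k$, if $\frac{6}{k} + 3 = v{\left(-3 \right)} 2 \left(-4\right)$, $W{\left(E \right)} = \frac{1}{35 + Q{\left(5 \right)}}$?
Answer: $- \frac{205}{9321} - \frac{\sqrt{30}}{1195} \approx -0.026577$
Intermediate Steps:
$v{\left(C \right)} = 5 C$
$W{\left(E \right)} = \frac{1}{35 + \sqrt{30}}$ ($W{\left(E \right)} = \frac{1}{35 + \sqrt{5 \left(1 + 5\right)}} = \frac{1}{35 + \sqrt{5 \cdot 6}} = \frac{1}{35 + \sqrt{30}}$)
$k = \frac{2}{39}$ ($k = \frac{6}{-3 + 5 \left(-3\right) 2 \left(-4\right)} = \frac{6}{-3 + \left(-15\right) 2 \left(-4\right)} = \frac{6}{-3 - -120} = \frac{6}{-3 + 120} = \frac{6}{117} = 6 \cdot \frac{1}{117} = \frac{2}{39} \approx 0.051282$)
$W{\left(-65 \right)} - k = \left(\frac{7}{239} - \frac{\sqrt{30}}{1195}\right) - \frac{2}{39} = - \frac{205}{9321} - \frac{\sqrt{30}}{1195}$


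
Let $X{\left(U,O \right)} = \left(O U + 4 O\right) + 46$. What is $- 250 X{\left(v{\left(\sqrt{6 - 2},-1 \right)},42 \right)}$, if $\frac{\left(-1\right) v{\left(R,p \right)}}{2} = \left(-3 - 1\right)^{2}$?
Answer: $282500$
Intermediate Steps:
$v{\left(R,p \right)} = -32$ ($v{\left(R,p \right)} = - 2 \left(-3 - 1\right)^{2} = - 2 \left(-4\right)^{2} = \left(-2\right) 16 = -32$)
$X{\left(U,O \right)} = 46 + 4 O + O U$ ($X{\left(U,O \right)} = \left(4 O + O U\right) + 46 = 46 + 4 O + O U$)
$- 250 X{\left(v{\left(\sqrt{6 - 2},-1 \right)},42 \right)} = - 250 \left(46 + 4 \cdot 42 + 42 \left(-32\right)\right) = - 250 \left(46 + 168 - 1344\right) = \left(-250\right) \left(-1130\right) = 282500$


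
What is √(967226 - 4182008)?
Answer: 3*I*√357198 ≈ 1793.0*I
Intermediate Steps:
√(967226 - 4182008) = √(-3214782) = 3*I*√357198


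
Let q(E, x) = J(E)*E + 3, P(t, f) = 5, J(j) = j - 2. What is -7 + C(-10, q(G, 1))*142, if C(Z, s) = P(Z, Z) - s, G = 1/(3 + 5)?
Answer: 9929/32 ≈ 310.28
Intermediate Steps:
J(j) = -2 + j
G = ⅛ (G = 1/8 = ⅛ ≈ 0.12500)
q(E, x) = 3 + E*(-2 + E) (q(E, x) = (-2 + E)*E + 3 = E*(-2 + E) + 3 = 3 + E*(-2 + E))
C(Z, s) = 5 - s
-7 + C(-10, q(G, 1))*142 = -7 + (5 - (3 + (-2 + ⅛)/8))*142 = -7 + (5 - (3 + (⅛)*(-15/8)))*142 = -7 + (5 - (3 - 15/64))*142 = -7 + (5 - 1*177/64)*142 = -7 + (5 - 177/64)*142 = -7 + (143/64)*142 = -7 + 10153/32 = 9929/32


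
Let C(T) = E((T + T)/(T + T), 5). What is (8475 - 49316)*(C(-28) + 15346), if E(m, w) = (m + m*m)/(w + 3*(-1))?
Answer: -626786827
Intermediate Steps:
E(m, w) = (m + m**2)/(-3 + w) (E(m, w) = (m + m**2)/(w - 3) = (m + m**2)/(-3 + w))
C(T) = 1 (C(T) = ((T + T)/(T + T))*(1 + (T + T)/(T + T))/(-3 + 5) = ((2*T)/((2*T)))*(1 + (2*T)/((2*T)))/2 = ((2*T)*(1/(2*T)))*(1/2)*(1 + (2*T)*(1/(2*T))) = 1*(1/2)*(1 + 1) = 1*(1/2)*2 = 1)
(8475 - 49316)*(C(-28) + 15346) = (8475 - 49316)*(1 + 15346) = -40841*15347 = -626786827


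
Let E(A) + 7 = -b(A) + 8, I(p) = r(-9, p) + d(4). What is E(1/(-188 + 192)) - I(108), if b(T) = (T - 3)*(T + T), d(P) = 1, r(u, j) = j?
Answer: -853/8 ≈ -106.63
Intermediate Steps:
b(T) = 2*T*(-3 + T) (b(T) = (-3 + T)*(2*T) = 2*T*(-3 + T))
I(p) = 1 + p (I(p) = p + 1 = 1 + p)
E(A) = 1 - 2*A*(-3 + A) (E(A) = -7 + (-2*A*(-3 + A) + 8) = -7 + (8 - 2*A*(-3 + A)) = 1 - 2*A*(-3 + A))
E(1/(-188 + 192)) - I(108) = (1 - 2*(-3 + 1/(-188 + 192))/(-188 + 192)) - (1 + 108) = (1 - 2*(-3 + 1/4)/4) - 1*109 = (1 - 2*¼*(-3 + ¼)) - 109 = (1 - 2*¼*(-11/4)) - 109 = (1 + 11/8) - 109 = 19/8 - 109 = -853/8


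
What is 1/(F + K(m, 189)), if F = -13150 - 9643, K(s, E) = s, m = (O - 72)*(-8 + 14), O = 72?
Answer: -1/22793 ≈ -4.3873e-5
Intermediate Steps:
m = 0 (m = (72 - 72)*(-8 + 14) = 0*6 = 0)
F = -22793
1/(F + K(m, 189)) = 1/(-22793 + 0) = 1/(-22793) = -1/22793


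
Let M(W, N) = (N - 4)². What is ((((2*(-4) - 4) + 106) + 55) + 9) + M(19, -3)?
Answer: 207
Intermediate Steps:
M(W, N) = (-4 + N)²
((((2*(-4) - 4) + 106) + 55) + 9) + M(19, -3) = ((((2*(-4) - 4) + 106) + 55) + 9) + (-4 - 3)² = ((((-8 - 4) + 106) + 55) + 9) + (-7)² = (((-12 + 106) + 55) + 9) + 49 = ((94 + 55) + 9) + 49 = (149 + 9) + 49 = 158 + 49 = 207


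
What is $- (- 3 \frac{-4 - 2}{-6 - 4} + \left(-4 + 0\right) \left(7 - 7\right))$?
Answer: $\frac{9}{5} \approx 1.8$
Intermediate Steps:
$- (- 3 \frac{-4 - 2}{-6 - 4} + \left(-4 + 0\right) \left(7 - 7\right)) = - (- 3 \left(- \frac{6}{-10}\right) - 0) = - (- 3 \left(\left(-6\right) \left(- \frac{1}{10}\right)\right) + 0) = - (\left(-3\right) \frac{3}{5} + 0) = - (- \frac{9}{5} + 0) = \left(-1\right) \left(- \frac{9}{5}\right) = \frac{9}{5}$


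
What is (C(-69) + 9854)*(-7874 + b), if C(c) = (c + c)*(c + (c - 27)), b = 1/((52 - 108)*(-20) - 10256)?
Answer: -146679267735/571 ≈ -2.5688e+8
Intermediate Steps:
b = -1/9136 (b = 1/(-56*(-20) - 10256) = 1/(1120 - 10256) = 1/(-9136) = -1/9136 ≈ -0.00010946)
C(c) = 2*c*(-27 + 2*c) (C(c) = (2*c)*(c + (-27 + c)) = (2*c)*(-27 + 2*c) = 2*c*(-27 + 2*c))
(C(-69) + 9854)*(-7874 + b) = (2*(-69)*(-27 + 2*(-69)) + 9854)*(-7874 - 1/9136) = (2*(-69)*(-27 - 138) + 9854)*(-71936865/9136) = (2*(-69)*(-165) + 9854)*(-71936865/9136) = (22770 + 9854)*(-71936865/9136) = 32624*(-71936865/9136) = -146679267735/571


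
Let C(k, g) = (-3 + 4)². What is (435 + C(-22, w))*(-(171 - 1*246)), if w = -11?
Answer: 32700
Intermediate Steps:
C(k, g) = 1 (C(k, g) = 1² = 1)
(435 + C(-22, w))*(-(171 - 1*246)) = (435 + 1)*(-(171 - 1*246)) = 436*(-(171 - 246)) = 436*(-1*(-75)) = 436*75 = 32700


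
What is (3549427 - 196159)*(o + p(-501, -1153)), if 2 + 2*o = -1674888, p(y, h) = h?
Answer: -2812043838264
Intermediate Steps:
o = -837445 (o = -1 + (½)*(-1674888) = -1 - 837444 = -837445)
(3549427 - 196159)*(o + p(-501, -1153)) = (3549427 - 196159)*(-837445 - 1153) = 3353268*(-838598) = -2812043838264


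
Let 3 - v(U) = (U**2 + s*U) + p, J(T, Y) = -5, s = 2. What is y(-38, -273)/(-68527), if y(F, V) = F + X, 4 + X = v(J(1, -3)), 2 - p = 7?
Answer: 49/68527 ≈ 0.00071505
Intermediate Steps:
p = -5 (p = 2 - 1*7 = 2 - 7 = -5)
v(U) = 8 - U**2 - 2*U (v(U) = 3 - ((U**2 + 2*U) - 5) = 3 - (-5 + U**2 + 2*U) = 3 + (5 - U**2 - 2*U) = 8 - U**2 - 2*U)
X = -11 (X = -4 + (8 - 1*(-5)**2 - 2*(-5)) = -4 + (8 - 1*25 + 10) = -4 + (8 - 25 + 10) = -4 - 7 = -11)
y(F, V) = -11 + F (y(F, V) = F - 11 = -11 + F)
y(-38, -273)/(-68527) = (-11 - 38)/(-68527) = -49*(-1/68527) = 49/68527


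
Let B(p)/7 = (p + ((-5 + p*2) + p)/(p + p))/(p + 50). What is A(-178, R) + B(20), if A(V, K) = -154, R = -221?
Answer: -12149/80 ≈ -151.86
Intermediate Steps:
B(p) = 7*(p + (-5 + 3*p)/(2*p))/(50 + p) (B(p) = 7*((p + ((-5 + p*2) + p)/(p + p))/(p + 50)) = 7*((p + ((-5 + 2*p) + p)/((2*p)))/(50 + p)) = 7*((p + (-5 + 3*p)*(1/(2*p)))/(50 + p)) = 7*((p + (-5 + 3*p)/(2*p))/(50 + p)) = 7*(p + (-5 + 3*p)/(2*p))/(50 + p))
A(-178, R) + B(20) = -154 + (7/2)*(-5 + 2*20² + 3*20)/(20*(50 + 20)) = -154 + (7/2)*(1/20)*(-5 + 2*400 + 60)/70 = -154 + (7/2)*(1/20)*(1/70)*(-5 + 800 + 60) = -154 + (7/2)*(1/20)*(1/70)*855 = -154 + 171/80 = -12149/80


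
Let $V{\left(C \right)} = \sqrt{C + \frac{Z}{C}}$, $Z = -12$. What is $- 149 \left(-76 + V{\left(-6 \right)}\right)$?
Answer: $11324 - 298 i \approx 11324.0 - 298.0 i$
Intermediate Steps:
$V{\left(C \right)} = \sqrt{C - \frac{12}{C}}$
$- 149 \left(-76 + V{\left(-6 \right)}\right) = - 149 \left(-76 + \sqrt{-6 - \frac{12}{-6}}\right) = - 149 \left(-76 + \sqrt{-6 - -2}\right) = - 149 \left(-76 + \sqrt{-6 + 2}\right) = - 149 \left(-76 + \sqrt{-4}\right) = - 149 \left(-76 + 2 i\right) = 11324 - 298 i$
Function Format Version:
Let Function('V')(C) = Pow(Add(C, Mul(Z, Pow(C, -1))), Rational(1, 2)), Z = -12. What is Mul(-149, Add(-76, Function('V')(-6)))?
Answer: Add(11324, Mul(-298, I)) ≈ Add(11324., Mul(-298.00, I))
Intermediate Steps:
Function('V')(C) = Pow(Add(C, Mul(-12, Pow(C, -1))), Rational(1, 2))
Mul(-149, Add(-76, Function('V')(-6))) = Mul(-149, Add(-76, Pow(Add(-6, Mul(-12, Pow(-6, -1))), Rational(1, 2)))) = Mul(-149, Add(-76, Pow(Add(-6, Mul(-12, Rational(-1, 6))), Rational(1, 2)))) = Mul(-149, Add(-76, Pow(Add(-6, 2), Rational(1, 2)))) = Mul(-149, Add(-76, Pow(-4, Rational(1, 2)))) = Mul(-149, Add(-76, Mul(2, I))) = Add(11324, Mul(-298, I))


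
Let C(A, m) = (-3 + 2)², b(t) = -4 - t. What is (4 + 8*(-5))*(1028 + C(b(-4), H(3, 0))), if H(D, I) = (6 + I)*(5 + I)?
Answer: -37044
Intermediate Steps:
H(D, I) = (5 + I)*(6 + I)
C(A, m) = 1 (C(A, m) = (-1)² = 1)
(4 + 8*(-5))*(1028 + C(b(-4), H(3, 0))) = (4 + 8*(-5))*(1028 + 1) = (4 - 40)*1029 = -36*1029 = -37044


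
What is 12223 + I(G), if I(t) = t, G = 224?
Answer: 12447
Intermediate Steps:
12223 + I(G) = 12223 + 224 = 12447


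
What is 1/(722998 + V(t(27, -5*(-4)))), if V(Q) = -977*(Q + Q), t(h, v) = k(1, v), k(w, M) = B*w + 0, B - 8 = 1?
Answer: 1/705412 ≈ 1.4176e-6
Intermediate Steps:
B = 9 (B = 8 + 1 = 9)
k(w, M) = 9*w (k(w, M) = 9*w + 0 = 9*w)
t(h, v) = 9 (t(h, v) = 9*1 = 9)
V(Q) = -1954*Q
1/(722998 + V(t(27, -5*(-4)))) = 1/(722998 - 1954*9) = 1/(722998 - 17586) = 1/705412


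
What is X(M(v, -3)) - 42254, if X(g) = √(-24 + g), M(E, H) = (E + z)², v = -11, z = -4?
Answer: -42254 + √201 ≈ -42240.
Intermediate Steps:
M(E, H) = (-4 + E)² (M(E, H) = (E - 4)² = (-4 + E)²)
X(M(v, -3)) - 42254 = √(-24 + (-4 - 11)²) - 42254 = √(-24 + (-15)²) - 42254 = √(-24 + 225) - 42254 = √201 - 42254 = -42254 + √201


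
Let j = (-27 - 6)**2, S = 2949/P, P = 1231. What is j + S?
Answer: 1343508/1231 ≈ 1091.4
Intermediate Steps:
S = 2949/1231 ≈ 2.3956
j = 1089 (j = (-33)**2 = 1089)
j + S = 1089 + 2949/1231 = 1343508/1231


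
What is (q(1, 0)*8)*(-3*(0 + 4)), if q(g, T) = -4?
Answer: 384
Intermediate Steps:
(q(1, 0)*8)*(-3*(0 + 4)) = (-4*8)*(-3*(0 + 4)) = -(-96)*4 = -32*(-12) = 384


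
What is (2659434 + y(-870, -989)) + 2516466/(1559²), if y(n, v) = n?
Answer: 6461591805750/2430481 ≈ 2.6586e+6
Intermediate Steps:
(2659434 + y(-870, -989)) + 2516466/(1559²) = (2659434 - 870) + 2516466/(1559²) = 2658564 + 2516466/2430481 = 6461591805750/2430481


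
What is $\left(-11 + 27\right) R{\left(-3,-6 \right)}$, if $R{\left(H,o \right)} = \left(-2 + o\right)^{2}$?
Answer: $1024$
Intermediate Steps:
$\left(-11 + 27\right) R{\left(-3,-6 \right)} = \left(-11 + 27\right) \left(-2 - 6\right)^{2} = 16 \left(-8\right)^{2} = 16 \cdot 64 = 1024$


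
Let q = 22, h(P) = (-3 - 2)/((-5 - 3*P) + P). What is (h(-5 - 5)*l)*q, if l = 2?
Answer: -44/3 ≈ -14.667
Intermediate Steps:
h(P) = -5/(-5 - 2*P)
(h(-5 - 5)*l)*q = ((5/(5 + 2*(-5 - 5)))*2)*22 = ((5/(5 + 2*(-10)))*2)*22 = ((5/(5 - 20))*2)*22 = ((5/(-15))*2)*22 = ((5*(-1/15))*2)*22 = -1/3*2*22 = -2/3*22 = -44/3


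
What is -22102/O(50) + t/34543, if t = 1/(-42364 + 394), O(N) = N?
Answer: -3204281013047/7248848550 ≈ -442.04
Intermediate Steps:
t = -1/41970 (t = 1/(-41970) = -1/41970 ≈ -2.3827e-5)
-22102/O(50) + t/34543 = -22102/50 - 1/41970/34543 = -22102*1/50 - 1/41970*1/34543 = -11051/25 - 1/1449769710 = -3204281013047/7248848550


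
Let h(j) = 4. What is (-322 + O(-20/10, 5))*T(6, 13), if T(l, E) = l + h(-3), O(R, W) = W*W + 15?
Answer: -2820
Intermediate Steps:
O(R, W) = 15 + W² (O(R, W) = W² + 15 = 15 + W²)
T(l, E) = 4 + l (T(l, E) = l + 4 = 4 + l)
(-322 + O(-20/10, 5))*T(6, 13) = (-322 + (15 + 5²))*(4 + 6) = (-322 + (15 + 25))*10 = (-322 + 40)*10 = -282*10 = -2820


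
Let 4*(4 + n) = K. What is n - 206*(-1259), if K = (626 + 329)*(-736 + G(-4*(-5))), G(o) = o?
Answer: 88405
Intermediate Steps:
K = -683780 (K = (626 + 329)*(-736 - 4*(-5)) = 955*(-736 + 20) = 955*(-716) = -683780)
n = -170949 (n = -4 + (1/4)*(-683780) = -4 - 170945 = -170949)
n - 206*(-1259) = -170949 - 206*(-1259) = -170949 + 259354 = 88405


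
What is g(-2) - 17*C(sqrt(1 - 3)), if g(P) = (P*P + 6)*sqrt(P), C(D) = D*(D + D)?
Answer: 68 + 10*I*sqrt(2) ≈ 68.0 + 14.142*I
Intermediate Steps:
C(D) = 2*D**2 (C(D) = D*(2*D) = 2*D**2)
g(P) = sqrt(P)*(6 + P**2) (g(P) = (P**2 + 6)*sqrt(P) = (6 + P**2)*sqrt(P) = sqrt(P)*(6 + P**2))
g(-2) - 17*C(sqrt(1 - 3)) = sqrt(-2)*(6 + (-2)**2) - 34*(sqrt(1 - 3))**2 = (I*sqrt(2))*(6 + 4) - 34*(sqrt(-2))**2 = (I*sqrt(2))*10 - 34*(I*sqrt(2))**2 = 10*I*sqrt(2) - 34*(-2) = 10*I*sqrt(2) - 17*(-4) = 10*I*sqrt(2) + 68 = 68 + 10*I*sqrt(2)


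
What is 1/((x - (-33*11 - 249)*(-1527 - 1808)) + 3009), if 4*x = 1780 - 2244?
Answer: -1/2038127 ≈ -4.9065e-7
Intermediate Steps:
x = -116 (x = (1780 - 2244)/4 = (¼)*(-464) = -116)
1/((x - (-33*11 - 249)*(-1527 - 1808)) + 3009) = 1/((-116 - (-33*11 - 249)*(-1527 - 1808)) + 3009) = 1/((-116 - (-363 - 249)*(-3335)) + 3009) = 1/((-116 - (-612)*(-3335)) + 3009) = 1/((-116 - 1*2041020) + 3009) = 1/((-116 - 2041020) + 3009) = 1/(-2041136 + 3009) = 1/(-2038127) = -1/2038127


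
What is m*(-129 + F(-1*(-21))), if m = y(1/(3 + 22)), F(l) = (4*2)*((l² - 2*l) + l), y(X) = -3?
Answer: -9693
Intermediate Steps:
F(l) = -8*l + 8*l² (F(l) = 8*(l² - l) = -8*l + 8*l²)
m = -3
m*(-129 + F(-1*(-21))) = -3*(-129 + 8*(-1*(-21))*(-1 - 1*(-21))) = -3*(-129 + 8*21*(-1 + 21)) = -3*(-129 + 8*21*20) = -3*(-129 + 3360) = -3*3231 = -9693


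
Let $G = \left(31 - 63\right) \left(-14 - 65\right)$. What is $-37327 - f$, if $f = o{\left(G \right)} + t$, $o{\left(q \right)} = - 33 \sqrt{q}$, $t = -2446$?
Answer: $-34881 + 132 \sqrt{158} \approx -33222.0$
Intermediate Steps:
$G = 2528$ ($G = \left(-32\right) \left(-79\right) = 2528$)
$f = -2446 - 132 \sqrt{158}$ ($f = - 33 \sqrt{2528} - 2446 = - 33 \cdot 4 \sqrt{158} - 2446 = - 132 \sqrt{158} - 2446 = -2446 - 132 \sqrt{158} \approx -4105.2$)
$-37327 - f = -37327 - \left(-2446 - 132 \sqrt{158}\right) = -37327 + \left(2446 + 132 \sqrt{158}\right) = -34881 + 132 \sqrt{158}$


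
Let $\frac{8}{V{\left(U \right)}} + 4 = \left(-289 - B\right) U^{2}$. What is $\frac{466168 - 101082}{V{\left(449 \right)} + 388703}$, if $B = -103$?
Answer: $\frac{6844959079970}{7287751733181} \approx 0.93924$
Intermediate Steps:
$V{\left(U \right)} = \frac{8}{-4 - 186 U^{2}}$ ($V{\left(U \right)} = \frac{8}{-4 + \left(-289 - -103\right) U^{2}} = \frac{8}{-4 + \left(-289 + 103\right) U^{2}} = \frac{8}{-4 - 186 U^{2}}$)
$\frac{466168 - 101082}{V{\left(449 \right)} + 388703} = \frac{466168 - 101082}{- \frac{4}{2 + 93 \cdot 449^{2}} + 388703} = \frac{365086}{- \frac{4}{2 + 93 \cdot 201601} + 388703} = \frac{365086}{- \frac{4}{2 + 18748893} + 388703} = \frac{365086}{- \frac{4}{18748895} + 388703} = \frac{365086}{\frac{7287751733181}{18748895}} = 365086 \cdot \frac{18748895}{7287751733181} = \frac{6844959079970}{7287751733181}$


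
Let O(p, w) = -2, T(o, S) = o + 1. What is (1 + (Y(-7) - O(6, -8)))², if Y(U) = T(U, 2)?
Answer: 9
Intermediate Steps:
T(o, S) = 1 + o
Y(U) = 1 + U
(1 + (Y(-7) - O(6, -8)))² = (1 + ((1 - 7) - 1*(-2)))² = (1 + (-6 + 2))² = (1 - 4)² = (-3)² = 9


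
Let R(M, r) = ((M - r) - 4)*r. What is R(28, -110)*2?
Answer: -29480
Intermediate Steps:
R(M, r) = r*(-4 + M - r) (R(M, r) = (-4 + M - r)*r = r*(-4 + M - r))
R(28, -110)*2 = -110*(-4 + 28 - 1*(-110))*2 = -110*(-4 + 28 + 110)*2 = -110*134*2 = -14740*2 = -29480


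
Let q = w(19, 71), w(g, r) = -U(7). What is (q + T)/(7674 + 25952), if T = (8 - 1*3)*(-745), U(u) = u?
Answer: -1866/16813 ≈ -0.11099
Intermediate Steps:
w(g, r) = -7 (w(g, r) = -1*7 = -7)
q = -7
T = -3725 (T = (8 - 3)*(-745) = 5*(-745) = -3725)
(q + T)/(7674 + 25952) = (-7 - 3725)/(7674 + 25952) = -3732/33626 = -3732*1/33626 = -1866/16813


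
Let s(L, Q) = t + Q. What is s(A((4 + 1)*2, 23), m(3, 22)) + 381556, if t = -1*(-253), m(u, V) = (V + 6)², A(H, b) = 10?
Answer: 382593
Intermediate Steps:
m(u, V) = (6 + V)²
t = 253
s(L, Q) = 253 + Q
s(A((4 + 1)*2, 23), m(3, 22)) + 381556 = (253 + (6 + 22)²) + 381556 = (253 + 28²) + 381556 = (253 + 784) + 381556 = 1037 + 381556 = 382593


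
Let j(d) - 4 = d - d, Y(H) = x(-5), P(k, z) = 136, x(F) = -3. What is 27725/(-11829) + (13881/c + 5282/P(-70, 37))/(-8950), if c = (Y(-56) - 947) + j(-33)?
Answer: -7990328715131/3405188206200 ≈ -2.3465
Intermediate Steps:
Y(H) = -3
j(d) = 4 (j(d) = 4 + (d - d) = 4 + 0 = 4)
c = -946 (c = (-3 - 947) + 4 = -950 + 4 = -946)
27725/(-11829) + (13881/c + 5282/P(-70, 37))/(-8950) = 27725/(-11829) + (13881/(-946) + 5282/136)/(-8950) = 27725*(-1/11829) + (13881*(-1/946) + 5282*(1/136))*(-1/8950) = -27725/11829 + (-13881/946 + 2641/68)*(-1/8950) = -27725/11829 + (777239/32164)*(-1/8950) = -27725/11829 - 777239/287867800 = -7990328715131/3405188206200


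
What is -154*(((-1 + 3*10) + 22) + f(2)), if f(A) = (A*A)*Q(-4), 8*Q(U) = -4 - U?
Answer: -7854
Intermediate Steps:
Q(U) = -1/2 - U/8 (Q(U) = (-4 - U)/8 = -1/2 - U/8)
f(A) = 0 (f(A) = (A*A)*(-1/2 - 1/8*(-4)) = A**2*(-1/2 + 1/2) = A**2*0 = 0)
-154*(((-1 + 3*10) + 22) + f(2)) = -154*(((-1 + 3*10) + 22) + 0) = -154*(((-1 + 30) + 22) + 0) = -154*((29 + 22) + 0) = -154*(51 + 0) = -154*51 = -7854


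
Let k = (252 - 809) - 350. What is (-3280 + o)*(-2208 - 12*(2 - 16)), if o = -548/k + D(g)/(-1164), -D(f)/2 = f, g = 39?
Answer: 588564619740/87979 ≈ 6.6898e+6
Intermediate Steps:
D(f) = -2*f
k = -907 (k = -557 - 350 = -907)
o = 118103/175958 (o = -548/(-907) - 2*39/(-1164) = -548*(-1/907) - 78*(-1/1164) = 548/907 + 13/194 = 118103/175958 ≈ 0.67120)
(-3280 + o)*(-2208 - 12*(2 - 16)) = (-3280 + 118103/175958)*(-2208 - 12*(2 - 16)) = -577024137*(-2208 - 12*(-14))/175958 = -577024137*(-2208 + 168)/175958 = -577024137/175958*(-2040) = 588564619740/87979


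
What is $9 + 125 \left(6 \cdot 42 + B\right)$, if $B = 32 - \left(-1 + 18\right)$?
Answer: $33384$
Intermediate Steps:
$B = 15$ ($B = 32 - 17 = 15$)
$9 + 125 \left(6 \cdot 42 + B\right) = 9 + 125 \left(6 \cdot 42 + 15\right) = 9 + 125 \left(252 + 15\right) = 9 + 125 \cdot 267 = 9 + 33375 = 33384$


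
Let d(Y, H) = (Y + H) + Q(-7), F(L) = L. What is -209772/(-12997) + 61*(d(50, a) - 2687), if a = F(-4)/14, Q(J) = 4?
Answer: -14612527357/90979 ≈ -1.6061e+5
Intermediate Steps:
a = -2/7 (a = -4/14 = -4*1/14 = -2/7 ≈ -0.28571)
d(Y, H) = 4 + H + Y (d(Y, H) = (Y + H) + 4 = (H + Y) + 4 = 4 + H + Y)
-209772/(-12997) + 61*(d(50, a) - 2687) = -209772/(-12997) + 61*((4 - 2/7 + 50) - 2687) = -209772*(-1/12997) + 61*(376/7 - 2687) = 209772/12997 + 61*(-18433/7) = 209772/12997 - 1124413/7 = -14612527357/90979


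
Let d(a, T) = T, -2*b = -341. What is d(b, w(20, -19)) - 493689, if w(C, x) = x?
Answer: -493708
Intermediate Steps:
b = 341/2 (b = -½*(-341) = 341/2 ≈ 170.50)
d(b, w(20, -19)) - 493689 = -19 - 493689 = -493708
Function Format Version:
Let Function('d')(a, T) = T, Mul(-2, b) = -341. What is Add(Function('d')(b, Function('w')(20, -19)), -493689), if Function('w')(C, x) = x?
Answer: -493708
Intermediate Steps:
b = Rational(341, 2) (b = Mul(Rational(-1, 2), -341) = Rational(341, 2) ≈ 170.50)
Add(Function('d')(b, Function('w')(20, -19)), -493689) = Add(-19, -493689) = -493708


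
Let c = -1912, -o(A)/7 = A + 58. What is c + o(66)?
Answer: -2780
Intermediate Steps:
o(A) = -406 - 7*A (o(A) = -7*(A + 58) = -7*(58 + A) = -406 - 7*A)
c + o(66) = -1912 + (-406 - 7*66) = -1912 + (-406 - 462) = -1912 - 868 = -2780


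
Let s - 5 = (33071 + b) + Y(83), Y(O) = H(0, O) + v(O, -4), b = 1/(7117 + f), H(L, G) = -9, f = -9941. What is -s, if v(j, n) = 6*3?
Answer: -93432039/2824 ≈ -33085.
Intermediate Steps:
v(j, n) = 18
b = -1/2824 (b = 1/(7117 - 9941) = 1/(-2824) = -1/2824 ≈ -0.00035411)
Y(O) = 9 (Y(O) = -9 + 18 = 9)
s = 93432039/2824 (s = 5 + ((33071 - 1/2824) + 9) = 5 + (93392503/2824 + 9) = 5 + 93417919/2824 = 93432039/2824 ≈ 33085.)
-s = -1*93432039/2824 = -93432039/2824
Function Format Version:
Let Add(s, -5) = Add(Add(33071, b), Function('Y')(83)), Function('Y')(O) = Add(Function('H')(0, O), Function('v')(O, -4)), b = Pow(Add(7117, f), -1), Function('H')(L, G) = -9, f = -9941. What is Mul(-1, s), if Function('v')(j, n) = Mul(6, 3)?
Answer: Rational(-93432039, 2824) ≈ -33085.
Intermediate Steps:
Function('v')(j, n) = 18
b = Rational(-1, 2824) (b = Pow(Add(7117, -9941), -1) = Pow(-2824, -1) = Rational(-1, 2824) ≈ -0.00035411)
Function('Y')(O) = 9 (Function('Y')(O) = Add(-9, 18) = 9)
s = Rational(93432039, 2824) (s = Add(5, Add(Add(33071, Rational(-1, 2824)), 9)) = Add(5, Add(Rational(93392503, 2824), 9)) = Add(5, Rational(93417919, 2824)) = Rational(93432039, 2824) ≈ 33085.)
Mul(-1, s) = Mul(-1, Rational(93432039, 2824)) = Rational(-93432039, 2824)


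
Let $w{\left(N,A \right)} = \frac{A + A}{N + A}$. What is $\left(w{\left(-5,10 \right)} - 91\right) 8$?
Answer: $-696$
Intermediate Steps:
$w{\left(N,A \right)} = \frac{2 A}{A + N}$
$\left(w{\left(-5,10 \right)} - 91\right) 8 = \left(2 \cdot 10 \frac{1}{10 - 5} - 91\right) 8 = \left(2 \cdot 10 \cdot \frac{1}{5} - 91\right) 8 = \left(4 - 91\right) 8 = \left(-87\right) 8 = -696$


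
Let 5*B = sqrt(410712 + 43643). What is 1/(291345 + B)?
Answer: 1456725/424409454254 - 11*sqrt(3755)/424409454254 ≈ 3.4308e-6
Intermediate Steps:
B = 11*sqrt(3755)/5 (B = sqrt(410712 + 43643)/5 = sqrt(454355)/5 = (11*sqrt(3755))/5 = 11*sqrt(3755)/5 ≈ 134.81)
1/(291345 + B) = 1/(291345 + 11*sqrt(3755)/5)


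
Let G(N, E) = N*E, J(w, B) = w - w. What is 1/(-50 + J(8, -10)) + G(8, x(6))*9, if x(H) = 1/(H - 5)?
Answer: 3599/50 ≈ 71.980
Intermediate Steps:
J(w, B) = 0
x(H) = 1/(-5 + H)
G(N, E) = E*N
1/(-50 + J(8, -10)) + G(8, x(6))*9 = 1/(-50 + 0) + (8/(-5 + 6))*9 = 1/(-50) + (8/1)*9 = -1/50 + (1*8)*9 = -1/50 + 8*9 = -1/50 + 72 = 3599/50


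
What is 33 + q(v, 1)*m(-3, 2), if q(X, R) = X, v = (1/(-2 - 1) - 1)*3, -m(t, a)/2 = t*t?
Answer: 105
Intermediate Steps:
m(t, a) = -2*t**2 (m(t, a) = -2*t*t = -2*t**2)
v = -4 (v = (1/(-3) - 1)*3 = (-1/3 - 1)*3 = -4/3*3 = -4)
33 + q(v, 1)*m(-3, 2) = 33 - (-8)*(-3)**2 = 33 - (-8)*9 = 33 - 4*(-18) = 33 + 72 = 105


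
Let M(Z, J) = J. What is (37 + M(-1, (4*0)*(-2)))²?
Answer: 1369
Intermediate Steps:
(37 + M(-1, (4*0)*(-2)))² = (37 + (4*0)*(-2))² = (37 + 0*(-2))² = (37 + 0)² = 37² = 1369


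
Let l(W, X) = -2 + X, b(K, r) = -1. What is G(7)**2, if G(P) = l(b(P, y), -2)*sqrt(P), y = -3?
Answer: 112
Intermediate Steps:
G(P) = -4*sqrt(P) (G(P) = (-2 - 2)*sqrt(P) = -4*sqrt(P))
G(7)**2 = (-4*sqrt(7))**2 = 112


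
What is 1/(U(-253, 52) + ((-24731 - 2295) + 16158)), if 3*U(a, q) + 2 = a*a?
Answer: 3/31403 ≈ 9.5532e-5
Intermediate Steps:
U(a, q) = -⅔ + a²/3 (U(a, q) = -⅔ + (a*a)/3 = -⅔ + a²/3)
1/(U(-253, 52) + ((-24731 - 2295) + 16158)) = 1/((-⅔ + (⅓)*(-253)²) + ((-24731 - 2295) + 16158)) = 1/((-⅔ + (⅓)*64009) + (-27026 + 16158)) = 1/((-⅔ + 64009/3) - 10868) = 1/(64007/3 - 10868) = 1/(31403/3) = 3/31403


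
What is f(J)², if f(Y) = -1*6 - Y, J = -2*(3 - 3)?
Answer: 36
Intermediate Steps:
J = 0 (J = -2*0 = 0)
f(Y) = -6 - Y
f(J)² = (-6 - 1*0)² = (-6 + 0)² = (-6)² = 36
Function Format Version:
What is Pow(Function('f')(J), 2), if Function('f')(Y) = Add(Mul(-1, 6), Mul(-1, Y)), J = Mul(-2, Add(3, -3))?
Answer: 36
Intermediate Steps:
J = 0 (J = Mul(-2, 0) = 0)
Function('f')(Y) = Add(-6, Mul(-1, Y))
Pow(Function('f')(J), 2) = Pow(Add(-6, Mul(-1, 0)), 2) = Pow(Add(-6, 0), 2) = Pow(-6, 2) = 36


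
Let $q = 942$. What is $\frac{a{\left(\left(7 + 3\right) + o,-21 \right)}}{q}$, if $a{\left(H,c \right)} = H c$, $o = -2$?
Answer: $- \frac{28}{157} \approx -0.17834$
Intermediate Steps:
$\frac{a{\left(\left(7 + 3\right) + o,-21 \right)}}{q} = \frac{\left(\left(7 + 3\right) - 2\right) \left(-21\right)}{942} = \left(10 - 2\right) \left(-21\right) \frac{1}{942} = 8 \left(-21\right) \frac{1}{942} = \left(-168\right) \frac{1}{942} = - \frac{28}{157}$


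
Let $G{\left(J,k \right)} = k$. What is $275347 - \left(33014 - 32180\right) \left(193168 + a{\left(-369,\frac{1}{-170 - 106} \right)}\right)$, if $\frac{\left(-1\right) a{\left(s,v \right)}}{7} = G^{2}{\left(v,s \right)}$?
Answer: $634081153$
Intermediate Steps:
$a{\left(s,v \right)} = - 7 s^{2}$
$275347 - \left(33014 - 32180\right) \left(193168 + a{\left(-369,\frac{1}{-170 - 106} \right)}\right) = 275347 - \left(33014 - 32180\right) \left(193168 - 7 \left(-369\right)^{2}\right) = 275347 - 834 \left(193168 - 953127\right) = 275347 - 834 \left(-759959\right) = 275347 - -633805806 = 275347 + 633805806 = 634081153$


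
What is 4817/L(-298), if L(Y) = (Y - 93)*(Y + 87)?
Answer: 4817/82501 ≈ 0.058387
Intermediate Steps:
L(Y) = (-93 + Y)*(87 + Y)
4817/L(-298) = 4817/(-8091 + (-298)**2 - 6*(-298)) = 4817/(-8091 + 88804 + 1788) = 4817/82501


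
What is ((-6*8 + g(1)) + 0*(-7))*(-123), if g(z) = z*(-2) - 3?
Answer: 6519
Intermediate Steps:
g(z) = -3 - 2*z (g(z) = -2*z - 3 = -3 - 2*z)
((-6*8 + g(1)) + 0*(-7))*(-123) = ((-6*8 + (-3 - 2*1)) + 0*(-7))*(-123) = ((-48 + (-3 - 2)) + 0)*(-123) = ((-48 - 5) + 0)*(-123) = (-53 + 0)*(-123) = -53*(-123) = 6519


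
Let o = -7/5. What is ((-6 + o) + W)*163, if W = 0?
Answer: -6031/5 ≈ -1206.2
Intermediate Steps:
o = -7/5 (o = -7*1/5 = -7/5 ≈ -1.4000)
((-6 + o) + W)*163 = ((-6 - 7/5) + 0)*163 = (-37/5 + 0)*163 = -37/5*163 = -6031/5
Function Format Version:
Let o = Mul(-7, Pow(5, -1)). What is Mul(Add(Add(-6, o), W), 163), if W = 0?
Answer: Rational(-6031, 5) ≈ -1206.2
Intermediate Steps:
o = Rational(-7, 5) (o = Mul(-7, Rational(1, 5)) = Rational(-7, 5) ≈ -1.4000)
Mul(Add(Add(-6, o), W), 163) = Mul(Add(Add(-6, Rational(-7, 5)), 0), 163) = Mul(Add(Rational(-37, 5), 0), 163) = Mul(Rational(-37, 5), 163) = Rational(-6031, 5)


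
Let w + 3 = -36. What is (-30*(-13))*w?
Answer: -15210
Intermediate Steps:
w = -39 (w = -3 - 36 = -39)
(-30*(-13))*w = -30*(-13)*(-39) = 390*(-39) = -15210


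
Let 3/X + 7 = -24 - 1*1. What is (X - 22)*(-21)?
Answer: 14847/32 ≈ 463.97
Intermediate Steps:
X = -3/32 (X = 3/(-7 + (-24 - 1*1)) = 3/(-7 + (-24 - 1)) = 3/(-7 - 25) = 3/(-32) = 3*(-1/32) = -3/32 ≈ -0.093750)
(X - 22)*(-21) = (-3/32 - 22)*(-21) = -707/32*(-21) = 14847/32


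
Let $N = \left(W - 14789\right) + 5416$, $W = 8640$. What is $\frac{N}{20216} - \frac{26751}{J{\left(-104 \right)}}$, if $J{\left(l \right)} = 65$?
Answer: $- \frac{540845861}{1314040} \approx -411.59$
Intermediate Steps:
$N = -733$ ($N = \left(8640 - 14789\right) + 5416 = -6149 + 5416 = -733$)
$\frac{N}{20216} - \frac{26751}{J{\left(-104 \right)}} = - \frac{733}{20216} - \frac{26751}{65} = - \frac{540845861}{1314040}$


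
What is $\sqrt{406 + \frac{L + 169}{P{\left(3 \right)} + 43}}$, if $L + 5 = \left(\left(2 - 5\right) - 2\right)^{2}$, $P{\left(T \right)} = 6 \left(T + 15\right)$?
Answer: $\frac{7 \sqrt{189505}}{151} \approx 20.18$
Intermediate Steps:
$P{\left(T \right)} = 90 + 6 T$ ($P{\left(T \right)} = 6 \left(15 + T\right) = 90 + 6 T$)
$L = 20$ ($L = -5 + \left(\left(2 - 5\right) - 2\right)^{2} = -5 + \left(-3 - 2\right)^{2} = -5 + \left(-5\right)^{2} = -5 + 25 = 20$)
$\sqrt{406 + \frac{L + 169}{P{\left(3 \right)} + 43}} = \sqrt{406 + \frac{20 + 169}{\left(90 + 6 \cdot 3\right) + 43}} = \sqrt{406 + \frac{189}{\left(90 + 18\right) + 43}} = \sqrt{406 + \frac{189}{108 + 43}} = \sqrt{406 + \frac{189}{151}} = \sqrt{\frac{61495}{151}} = \frac{7 \sqrt{189505}}{151}$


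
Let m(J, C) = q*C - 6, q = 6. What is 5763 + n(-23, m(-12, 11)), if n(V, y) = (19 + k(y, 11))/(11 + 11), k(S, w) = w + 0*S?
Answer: 63408/11 ≈ 5764.4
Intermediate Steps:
m(J, C) = -6 + 6*C (m(J, C) = 6*C - 6 = -6 + 6*C)
k(S, w) = w (k(S, w) = w + 0 = w)
n(V, y) = 15/11 (n(V, y) = (19 + 11)/(11 + 11) = 30/22 = 30*(1/22) = 15/11)
5763 + n(-23, m(-12, 11)) = 5763 + 15/11 = 63408/11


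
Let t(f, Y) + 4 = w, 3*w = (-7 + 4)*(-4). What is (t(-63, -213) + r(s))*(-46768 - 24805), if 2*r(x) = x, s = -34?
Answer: 1216741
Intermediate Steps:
r(x) = x/2
w = 4 (w = ((-7 + 4)*(-4))/3 = (-3*(-4))/3 = (⅓)*12 = 4)
t(f, Y) = 0 (t(f, Y) = -4 + 4 = 0)
(t(-63, -213) + r(s))*(-46768 - 24805) = (0 + (½)*(-34))*(-46768 - 24805) = (0 - 17)*(-71573) = -17*(-71573) = 1216741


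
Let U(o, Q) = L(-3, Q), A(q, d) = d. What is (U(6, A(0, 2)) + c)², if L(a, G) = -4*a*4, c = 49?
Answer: 9409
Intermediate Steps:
L(a, G) = -16*a
U(o, Q) = 48 (U(o, Q) = -16*(-3) = 48)
(U(6, A(0, 2)) + c)² = (48 + 49)² = 97² = 9409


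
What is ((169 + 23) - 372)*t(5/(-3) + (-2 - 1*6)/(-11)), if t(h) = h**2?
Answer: -19220/121 ≈ -158.84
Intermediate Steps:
((169 + 23) - 372)*t(5/(-3) + (-2 - 1*6)/(-11)) = ((169 + 23) - 372)*(5/(-3) + (-2 - 1*6)/(-11))**2 = (192 - 372)*(5*(-1/3) + (-2 - 6)*(-1/11))**2 = -180*(-5/3 - 8*(-1/11))**2 = -180*(-5/3 + 8/11)**2 = -180*(-31/33)**2 = -180*961/1089 = -19220/121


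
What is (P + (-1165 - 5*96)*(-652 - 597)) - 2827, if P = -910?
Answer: 2050868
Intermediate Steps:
(P + (-1165 - 5*96)*(-652 - 597)) - 2827 = (-910 + (-1165 - 5*96)*(-652 - 597)) - 2827 = (-910 + (-1165 - 480)*(-1249)) - 2827 = (-910 - 1645*(-1249)) - 2827 = (-910 + 2054605) - 2827 = 2053695 - 2827 = 2050868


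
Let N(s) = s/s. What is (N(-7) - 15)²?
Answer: 196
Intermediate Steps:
N(s) = 1
(N(-7) - 15)² = (1 - 15)² = (-14)² = 196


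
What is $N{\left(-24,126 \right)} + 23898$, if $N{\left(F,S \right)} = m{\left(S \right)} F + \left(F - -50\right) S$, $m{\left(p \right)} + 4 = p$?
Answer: $24246$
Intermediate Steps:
$m{\left(p \right)} = -4 + p$
$N{\left(F,S \right)} = F \left(-4 + S\right) + S \left(50 + F\right)$ ($N{\left(F,S \right)} = \left(-4 + S\right) F + \left(F - -50\right) S = F \left(-4 + S\right) + \left(F + 50\right) S = F \left(-4 + S\right) + \left(50 + F\right) S = F \left(-4 + S\right) + S \left(50 + F\right)$)
$N{\left(-24,126 \right)} + 23898 = \left(50 \cdot 126 - 3024 - 24 \left(-4 + 126\right)\right) + 23898 = \left(6300 - 3024 - 2928\right) + 23898 = 348 + 23898 = 24246$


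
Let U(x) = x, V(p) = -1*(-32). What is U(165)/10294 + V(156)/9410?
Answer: 941029/48433270 ≈ 0.019429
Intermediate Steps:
V(p) = 32
U(165)/10294 + V(156)/9410 = 165/10294 + 32/9410 = 165*(1/10294) + 32*(1/9410) = 165/10294 + 16/4705 = 941029/48433270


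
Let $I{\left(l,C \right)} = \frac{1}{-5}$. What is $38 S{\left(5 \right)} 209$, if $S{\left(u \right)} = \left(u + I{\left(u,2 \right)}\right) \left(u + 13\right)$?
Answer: $\frac{3430944}{5} \approx 6.8619 \cdot 10^{5}$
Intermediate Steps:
$I{\left(l,C \right)} = - \frac{1}{5}$
$S{\left(u \right)} = \left(13 + u\right) \left(- \frac{1}{5} + u\right)$ ($S{\left(u \right)} = \left(u - \frac{1}{5}\right) \left(u + 13\right) = \left(- \frac{1}{5} + u\right) \left(13 + u\right) = \left(13 + u\right) \left(- \frac{1}{5} + u\right)$)
$38 S{\left(5 \right)} 209 = 38 \left(- \frac{13}{5} + 5^{2} + \frac{64}{5} \cdot 5\right) 209 = 38 \left(- \frac{13}{5} + 25 + 64\right) 209 = 38 \cdot \frac{432}{5} \cdot 209 = \frac{16416}{5} \cdot 209 = \frac{3430944}{5}$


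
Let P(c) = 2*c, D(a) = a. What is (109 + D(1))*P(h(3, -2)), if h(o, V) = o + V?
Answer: 220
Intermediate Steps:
h(o, V) = V + o
(109 + D(1))*P(h(3, -2)) = (109 + 1)*(2*(-2 + 3)) = 110*(2*1) = 110*2 = 220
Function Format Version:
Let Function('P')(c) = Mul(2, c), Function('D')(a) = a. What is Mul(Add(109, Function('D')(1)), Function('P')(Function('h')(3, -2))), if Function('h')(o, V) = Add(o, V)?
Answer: 220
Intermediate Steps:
Function('h')(o, V) = Add(V, o)
Mul(Add(109, Function('D')(1)), Function('P')(Function('h')(3, -2))) = Mul(Add(109, 1), Mul(2, Add(-2, 3))) = Mul(110, Mul(2, 1)) = Mul(110, 2) = 220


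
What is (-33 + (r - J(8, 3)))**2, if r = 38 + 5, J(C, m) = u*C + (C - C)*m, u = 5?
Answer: 900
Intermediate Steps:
J(C, m) = 5*C (J(C, m) = 5*C + (C - C)*m = 5*C + 0*m = 5*C + 0 = 5*C)
r = 43
(-33 + (r - J(8, 3)))**2 = (-33 + (43 - 5*8))**2 = (-33 + (43 - 1*40))**2 = (-33 + (43 - 40))**2 = (-33 + 3)**2 = (-30)**2 = 900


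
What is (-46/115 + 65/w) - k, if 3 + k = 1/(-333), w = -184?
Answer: 689231/306360 ≈ 2.2497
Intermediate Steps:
k = -1000/333 (k = -3 + 1/(-333) = -3 - 1/333 = -1000/333 ≈ -3.0030)
(-46/115 + 65/w) - k = (-46/115 + 65/(-184)) - 1*(-1000/333) = (-46*1/115 + 65*(-1/184)) + 1000/333 = (-⅖ - 65/184) + 1000/333 = -693/920 + 1000/333 = 689231/306360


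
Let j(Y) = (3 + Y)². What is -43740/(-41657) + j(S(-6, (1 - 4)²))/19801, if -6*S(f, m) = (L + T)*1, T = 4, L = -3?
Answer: 31191485513/29694609252 ≈ 1.0504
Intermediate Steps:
S(f, m) = -⅙ (S(f, m) = -(-3 + 4)/6 = -1/6 = -⅙*1 = -⅙)
-43740/(-41657) + j(S(-6, (1 - 4)²))/19801 = -43740/(-41657) + (3 - ⅙)²/19801 = -43740*(-1/41657) + (17/6)²*(1/19801) = 43740/41657 + (289/36)*(1/19801) = 43740/41657 + 289/712836 = 31191485513/29694609252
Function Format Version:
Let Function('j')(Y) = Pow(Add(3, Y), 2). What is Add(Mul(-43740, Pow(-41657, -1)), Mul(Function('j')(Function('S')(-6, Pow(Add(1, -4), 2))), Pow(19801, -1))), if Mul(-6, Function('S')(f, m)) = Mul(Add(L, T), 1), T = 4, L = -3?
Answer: Rational(31191485513, 29694609252) ≈ 1.0504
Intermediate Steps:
Function('S')(f, m) = Rational(-1, 6) (Function('S')(f, m) = Mul(Rational(-1, 6), Mul(Add(-3, 4), 1)) = Mul(Rational(-1, 6), Mul(1, 1)) = Mul(Rational(-1, 6), 1) = Rational(-1, 6))
Add(Mul(-43740, Pow(-41657, -1)), Mul(Function('j')(Function('S')(-6, Pow(Add(1, -4), 2))), Pow(19801, -1))) = Add(Mul(-43740, Pow(-41657, -1)), Mul(Pow(Add(3, Rational(-1, 6)), 2), Pow(19801, -1))) = Add(Mul(-43740, Rational(-1, 41657)), Mul(Pow(Rational(17, 6), 2), Rational(1, 19801))) = Add(Rational(43740, 41657), Mul(Rational(289, 36), Rational(1, 19801))) = Add(Rational(43740, 41657), Rational(289, 712836)) = Rational(31191485513, 29694609252)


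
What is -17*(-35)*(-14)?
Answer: -8330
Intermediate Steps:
-17*(-35)*(-14) = 595*(-14) = -8330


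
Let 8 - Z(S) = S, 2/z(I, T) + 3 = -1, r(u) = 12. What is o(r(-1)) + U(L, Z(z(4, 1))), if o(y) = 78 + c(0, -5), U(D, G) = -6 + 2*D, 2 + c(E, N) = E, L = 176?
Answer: 422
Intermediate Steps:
z(I, T) = -½ (z(I, T) = 2/(-3 - 1) = 2/(-4) = 2*(-¼) = -½)
Z(S) = 8 - S
c(E, N) = -2 + E
o(y) = 76 (o(y) = 78 + (-2 + 0) = 78 - 2 = 76)
o(r(-1)) + U(L, Z(z(4, 1))) = 76 + (-6 + 2*176) = 76 + (-6 + 352) = 76 + 346 = 422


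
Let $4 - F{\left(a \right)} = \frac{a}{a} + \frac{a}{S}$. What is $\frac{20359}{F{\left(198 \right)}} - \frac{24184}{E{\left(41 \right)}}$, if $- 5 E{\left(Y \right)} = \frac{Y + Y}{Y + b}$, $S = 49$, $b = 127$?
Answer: $\frac{477120049}{2091} \approx 2.2818 \cdot 10^{5}$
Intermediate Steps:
$E{\left(Y \right)} = - \frac{2 Y}{5 \left(127 + Y\right)}$ ($E{\left(Y \right)} = - \frac{\left(Y + Y\right) \frac{1}{Y + 127}}{5} = - \frac{2 Y \frac{1}{127 + Y}}{5} = - \frac{2 Y}{5 \left(127 + Y\right)}$)
$F{\left(a \right)} = 3 - \frac{a}{49}$ ($F{\left(a \right)} = 4 - \left(\frac{a}{a} + \frac{a}{49}\right) = 4 - \left(1 + a \frac{1}{49}\right) = 4 - \left(1 + \frac{a}{49}\right) = 3 - \frac{a}{49}$)
$\frac{20359}{F{\left(198 \right)}} - \frac{24184}{E{\left(41 \right)}} = \frac{20359}{3 - \frac{198}{49}} - \frac{24184}{\left(-2\right) 41 \frac{1}{635 + 5 \cdot 41}} = \frac{20359}{3 - \frac{198}{49}} - \frac{24184}{\left(-2\right) 41 \frac{1}{635 + 205}} = \frac{20359}{- \frac{51}{49}} - \frac{24184}{\left(-2\right) 41 \cdot \frac{1}{840}} = 20359 \left(- \frac{49}{51}\right) - \frac{24184}{\left(-2\right) 41 \cdot \frac{1}{840}} = - \frac{997591}{51} - \frac{24184}{- \frac{41}{420}} = - \frac{997591}{51} - - \frac{10157280}{41} = - \frac{997591}{51} + \frac{10157280}{41} = \frac{477120049}{2091}$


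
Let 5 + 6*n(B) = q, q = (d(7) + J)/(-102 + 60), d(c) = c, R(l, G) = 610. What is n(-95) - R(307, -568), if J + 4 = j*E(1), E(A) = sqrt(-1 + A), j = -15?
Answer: -51311/84 ≈ -610.85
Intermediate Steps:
J = -4 (J = -4 - 15*sqrt(-1 + 1) = -4 - 15*sqrt(0) = -4 - 15*0 = -4 + 0 = -4)
q = -1/14 (q = (7 - 4)/(-102 + 60) = 3/(-42) = 3*(-1/42) = -1/14 ≈ -0.071429)
n(B) = -71/84 (n(B) = -5/6 + (1/6)*(-1/14) = -5/6 - 1/84 = -71/84)
n(-95) - R(307, -568) = -71/84 - 1*610 = -71/84 - 610 = -51311/84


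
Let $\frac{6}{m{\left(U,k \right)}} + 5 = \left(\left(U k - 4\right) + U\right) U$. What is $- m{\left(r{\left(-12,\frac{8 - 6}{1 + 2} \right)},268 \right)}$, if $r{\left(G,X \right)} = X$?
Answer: $- \frac{54}{1007} \approx -0.053625$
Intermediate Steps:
$m{\left(U,k \right)} = \frac{6}{-5 + U \left(-4 + U + U k\right)}$ ($m{\left(U,k \right)} = \frac{6}{-5 + \left(\left(U k - 4\right) + U\right) U} = \frac{6}{-5 + \left(\left(-4 + U k\right) + U\right) U} = \frac{6}{-5 + \left(-4 + U + U k\right) U} = \frac{6}{-5 + U \left(-4 + U + U k\right)}$)
$- m{\left(r{\left(-12,\frac{8 - 6}{1 + 2} \right)},268 \right)} = - \frac{6}{-5 + \left(\frac{8 - 6}{1 + 2}\right)^{2} - 4 \frac{8 - 6}{1 + 2} + 268 \left(\frac{8 - 6}{1 + 2}\right)^{2}} = - \frac{6}{-5 + \left(\frac{2}{3}\right)^{2} - 4 \cdot \frac{2}{3} + 268 \left(\frac{2}{3}\right)^{2}} = - \frac{6}{-5 + \left(2 \cdot \frac{1}{3}\right)^{2} - 4 \cdot 2 \cdot \frac{1}{3} + 268 \left(2 \cdot \frac{1}{3}\right)^{2}} = - \frac{6}{-5 + \left(\frac{2}{3}\right)^{2} - \frac{8}{3} + 268 \left(\frac{2}{3}\right)^{2}} = - \frac{6}{-5 + \frac{4}{9} - \frac{8}{3} + 268 \cdot \frac{4}{9}} = - \frac{6}{-5 + \frac{4}{9} - \frac{8}{3} + \frac{1072}{9}} = - \frac{6}{\frac{1007}{9}} = - \frac{6 \cdot 9}{1007} = \left(-1\right) \frac{54}{1007} = - \frac{54}{1007}$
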